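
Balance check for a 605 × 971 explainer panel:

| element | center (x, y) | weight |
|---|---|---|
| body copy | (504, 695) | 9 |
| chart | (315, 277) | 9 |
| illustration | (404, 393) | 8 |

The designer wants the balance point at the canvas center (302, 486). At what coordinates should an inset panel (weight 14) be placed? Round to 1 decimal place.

New total weight: (9 + 9 + 8) + 14 = 40.
x: need Σw·x = 40·302 = 12080. Existing = 9·504 + 9·315 + 8·404 = 10603. Remainder 1477 / 14 ≈ 105.50.
y: need Σw·y = 40·486 = 19440. Existing = 9·695 + 9·277 + 8·393 = 11892. Remainder 7548 / 14 ≈ 539.14.

(105.5, 539.1)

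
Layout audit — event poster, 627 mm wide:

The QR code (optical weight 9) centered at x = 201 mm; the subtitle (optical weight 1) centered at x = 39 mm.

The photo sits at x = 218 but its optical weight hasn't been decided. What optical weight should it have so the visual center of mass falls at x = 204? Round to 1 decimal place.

w ≈ 13.7

Known weights sum to 9 + 1 = 10; their moment is 9·201 + 1·39 = 1848.
Balance at x = 204 requires (1848 + w·218) / (10 + w) = 204.
So w = (204·10 − 1848)/(218 − 204) = 192/14 ≈ 13.71.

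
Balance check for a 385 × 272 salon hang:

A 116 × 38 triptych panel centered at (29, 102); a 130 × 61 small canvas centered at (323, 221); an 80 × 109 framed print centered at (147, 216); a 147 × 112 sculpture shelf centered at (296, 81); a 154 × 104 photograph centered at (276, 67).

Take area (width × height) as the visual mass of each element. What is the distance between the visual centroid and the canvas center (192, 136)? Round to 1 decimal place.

Areas → weights: triptych panel 116·38 = 4408, small canvas 130·61 = 7930, framed print 80·109 = 8720, sculpture shelf 147·112 = 16464, photograph 154·104 = 16016; Σw = 53538.
x-moment: 4408·29 + 7930·323 + 8720·147 + 16464·296 + 16016·276 = 13264822; centroid 13264822/53538 ≈ 247.76.
y-moment: 4408·102 + 7930·221 + 8720·216 + 16464·81 + 16016·67 = 6492322; centroid 6492322/53538 ≈ 121.27.
Relative to (192, 136): Δ = (55.76, -14.73); |Δ| = √(55.76² + -14.73²) ≈ 57.68.

≈ 57.7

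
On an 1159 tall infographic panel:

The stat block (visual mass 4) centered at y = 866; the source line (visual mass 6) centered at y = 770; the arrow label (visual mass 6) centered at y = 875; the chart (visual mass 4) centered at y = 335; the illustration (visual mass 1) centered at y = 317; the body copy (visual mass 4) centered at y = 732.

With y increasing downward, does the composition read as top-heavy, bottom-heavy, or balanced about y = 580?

Total weight = 4 + 6 + 6 + 4 + 1 + 4 = 25.
y: moment 17919 / weight 25 ≈ 716.76
Since 716.8 is below (larger y than) 580, the composition reads bottom-heavy.

bottom-heavy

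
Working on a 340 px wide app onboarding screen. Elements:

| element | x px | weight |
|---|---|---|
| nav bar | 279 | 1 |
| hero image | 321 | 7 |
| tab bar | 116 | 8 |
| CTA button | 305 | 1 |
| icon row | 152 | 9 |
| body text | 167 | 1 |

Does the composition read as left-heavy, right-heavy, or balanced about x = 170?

Weights sum to 1 + 7 + 8 + 1 + 9 + 1 = 27.
x: moment 5294 / weight 27 ≈ 196.07
Since 196.1 is right of 170, the composition reads right-heavy.

right-heavy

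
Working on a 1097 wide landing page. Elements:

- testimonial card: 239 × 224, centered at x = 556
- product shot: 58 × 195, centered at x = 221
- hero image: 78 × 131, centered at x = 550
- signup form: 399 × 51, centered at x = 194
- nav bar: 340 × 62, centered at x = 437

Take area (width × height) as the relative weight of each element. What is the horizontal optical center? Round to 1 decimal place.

x ≈ 438.2

Taking area as weight: testimonial card 239·224 = 53536, product shot 58·195 = 11310, hero image 78·131 = 10218, signup form 399·51 = 20349, nav bar 340·62 = 21080. Sum 116493.
Σw·x = 53536·556 + 11310·221 + 10218·550 + 20349·194 + 21080·437 = 51045092, so x̄ = 51045092/116493 ≈ 438.18.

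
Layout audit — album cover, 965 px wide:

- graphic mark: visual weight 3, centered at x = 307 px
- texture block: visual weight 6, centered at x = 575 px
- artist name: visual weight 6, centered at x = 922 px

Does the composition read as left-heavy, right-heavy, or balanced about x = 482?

Weights sum to 3 + 6 + 6 = 15.
Σw·x = 3·307 + 6·575 + 6·922 = 9903, so x̄ = 9903/15 ≈ 660.20.
Since 660.2 is right of 482, the composition reads right-heavy.

right-heavy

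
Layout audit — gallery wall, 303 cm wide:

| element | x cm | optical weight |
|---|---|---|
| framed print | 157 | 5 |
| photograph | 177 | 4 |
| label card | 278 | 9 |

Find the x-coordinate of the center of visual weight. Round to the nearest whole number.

x ≈ 222

Σw = 5 + 4 + 9 = 18.
x: (5·157 + 4·177 + 9·278) / 18 = 3995 / 18 ≈ 221.94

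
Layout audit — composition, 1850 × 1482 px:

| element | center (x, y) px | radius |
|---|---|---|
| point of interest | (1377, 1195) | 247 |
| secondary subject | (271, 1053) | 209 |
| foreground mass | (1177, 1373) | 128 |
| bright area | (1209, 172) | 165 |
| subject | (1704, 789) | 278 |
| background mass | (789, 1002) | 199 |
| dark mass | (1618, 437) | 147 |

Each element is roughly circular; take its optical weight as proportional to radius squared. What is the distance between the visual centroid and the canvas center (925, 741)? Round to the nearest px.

≈ 320 px

Weights ∝ r²: point of interest 247² = 61009, secondary subject 209² = 43681, foreground mass 128² = 16384, bright area 165² = 27225, subject 278² = 77284, background mass 199² = 39601, dark mass 147² = 21609; Σw = 286793.
Σw·x = 345946424; x̄ = 345946424/286793 ≈ 1206.26.
y: moment 256180191 / weight 286793 ≈ 893.26
Relative to (925, 741): Δ = (281.26, 152.26); |Δ| = √(281.26² + 152.26²) ≈ 319.83.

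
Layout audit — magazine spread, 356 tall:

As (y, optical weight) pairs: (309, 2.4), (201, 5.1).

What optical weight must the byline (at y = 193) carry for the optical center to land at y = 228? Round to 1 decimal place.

Fixed elements: Σw = 2.4 + 5.1 = 7.5, Σw·y = 2.4·309 + 5.1·201 = 1766.7.
Balance at y = 228 requires (1766.7 + w·193) / (7.5 + w) = 228.
So w = (228·7.5 − 1766.7)/(193 − 228) = -56.7/-35 ≈ 1.62.

w ≈ 1.6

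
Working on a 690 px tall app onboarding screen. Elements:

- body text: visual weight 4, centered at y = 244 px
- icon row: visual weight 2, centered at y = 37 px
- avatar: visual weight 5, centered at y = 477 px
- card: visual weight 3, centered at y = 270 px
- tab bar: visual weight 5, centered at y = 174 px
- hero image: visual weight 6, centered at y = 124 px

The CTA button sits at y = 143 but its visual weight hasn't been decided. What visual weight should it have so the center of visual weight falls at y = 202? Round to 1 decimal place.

Fixed elements: Σw = 4 + 2 + 5 + 3 + 5 + 6 = 25, Σw·y = 4·244 + 2·37 + 5·477 + 3·270 + 5·174 + 6·124 = 5859.
Balance at y = 202 requires (5859 + w·143) / (25 + w) = 202.
Rearranging, w·(143 − 202) = 202·25 − 5859 = -809, so w ≈ -809/-59 = 13.71.

w ≈ 13.7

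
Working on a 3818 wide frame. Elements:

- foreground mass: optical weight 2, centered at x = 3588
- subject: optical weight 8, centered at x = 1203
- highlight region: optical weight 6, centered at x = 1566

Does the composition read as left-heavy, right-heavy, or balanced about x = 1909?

Total weight = 2 + 8 + 6 = 16.
x: (2·3588 + 8·1203 + 6·1566) / 16 = 26196 / 16 ≈ 1637.25
Since 1637.2 is left of 1909, the composition reads left-heavy.

left-heavy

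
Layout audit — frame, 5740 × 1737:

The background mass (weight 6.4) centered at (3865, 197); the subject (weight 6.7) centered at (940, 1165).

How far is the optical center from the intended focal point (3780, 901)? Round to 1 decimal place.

Σw = 6.4 + 6.7 = 13.1.
x: (6.4·3865 + 6.7·940) / 13.1 = 31034.0 / 13.1 ≈ 2369.01
y: (6.4·197 + 6.7·1165) / 13.1 = 9066.3 / 13.1 ≈ 692.08
Offset from (3780, 901): Δx ≈ -1410.99, Δy ≈ -208.92; distance = √(Δx² + Δy²) ≈ 1426.37.

≈ 1426.4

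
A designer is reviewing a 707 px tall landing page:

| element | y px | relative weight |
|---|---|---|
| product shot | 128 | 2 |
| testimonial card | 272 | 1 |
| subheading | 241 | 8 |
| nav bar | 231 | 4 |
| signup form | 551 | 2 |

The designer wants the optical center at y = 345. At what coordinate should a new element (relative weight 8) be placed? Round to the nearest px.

y ≈ 518

After adding the new element, total weight = 2 + 1 + 8 + 4 + 2 + 8 = 25.
y: need Σw·y = 25·345 = 8625. Existing = 2·128 + 1·272 + 8·241 + 4·231 + 2·551 = 4482. Remainder 4143 / 8 ≈ 517.88.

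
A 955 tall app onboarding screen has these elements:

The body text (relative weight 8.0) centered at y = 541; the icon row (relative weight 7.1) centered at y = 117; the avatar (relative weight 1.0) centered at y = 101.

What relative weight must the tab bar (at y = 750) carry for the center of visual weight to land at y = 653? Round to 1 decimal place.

w ≈ 54.2

Fixed elements: Σw = 8.0 + 7.1 + 1.0 = 16.1, Σw·y = 8.0·541 + 7.1·117 + 1.0·101 = 5259.7.
Set Σw·y/Σw = 653: (5259.7 + 750w) = 653·(16.1 + w).
So w = (653·16.1 − 5259.7)/(750 − 653) = 5253.6/97 ≈ 54.16.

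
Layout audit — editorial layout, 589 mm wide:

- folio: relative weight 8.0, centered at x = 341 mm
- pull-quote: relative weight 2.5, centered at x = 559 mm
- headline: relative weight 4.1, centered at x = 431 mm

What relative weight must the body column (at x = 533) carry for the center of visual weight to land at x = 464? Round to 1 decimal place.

w ≈ 12.8

Known weights sum to 8.0 + 2.5 + 4.1 = 14.6; their moment is 8.0·341 + 2.5·559 + 4.1·431 = 5892.6.
Set Σw·x/Σw = 464: (5892.6 + 533w) = 464·(14.6 + w).
Solving: w = (464·14.6 − 5892.6) / (533 − 464) = 881.8 / 69 ≈ 12.78.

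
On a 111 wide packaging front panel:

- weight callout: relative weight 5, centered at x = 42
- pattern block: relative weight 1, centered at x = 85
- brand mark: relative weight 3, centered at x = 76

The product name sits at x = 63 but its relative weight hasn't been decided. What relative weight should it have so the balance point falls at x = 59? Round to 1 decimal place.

w ≈ 2.0

Known weights sum to 5 + 1 + 3 = 9; their moment is 5·42 + 1·85 + 3·76 = 523.
For the centroid to hit 59: (523 + w·63) / (9 + w) = 59.
So w = (59·9 − 523)/(63 − 59) = 8/4 ≈ 2.00.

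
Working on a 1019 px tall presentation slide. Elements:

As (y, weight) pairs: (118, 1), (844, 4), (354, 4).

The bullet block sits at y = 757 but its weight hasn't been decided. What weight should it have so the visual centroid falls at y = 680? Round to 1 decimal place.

Known weights sum to 1 + 4 + 4 = 9; their moment is 1·118 + 4·844 + 4·354 = 4910.
Balance at y = 680 requires (4910 + w·757) / (9 + w) = 680.
Rearranging, w·(757 − 680) = 680·9 − 4910 = 1210, so w ≈ 1210/77 = 15.71.

w ≈ 15.7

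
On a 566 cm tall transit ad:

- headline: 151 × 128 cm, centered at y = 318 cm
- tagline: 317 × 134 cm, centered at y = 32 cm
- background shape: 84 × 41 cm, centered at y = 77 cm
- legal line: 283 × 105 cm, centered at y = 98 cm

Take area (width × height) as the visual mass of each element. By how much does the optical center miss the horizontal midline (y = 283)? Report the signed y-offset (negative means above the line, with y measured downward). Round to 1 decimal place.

≈ -170.5 cm

Areas → weights: headline 151·128 = 19328, tagline 317·134 = 42478, background shape 84·41 = 3444, legal line 283·105 = 29715; Σw = 94965.
Σw·y = 19328·318 + 42478·32 + 3444·77 + 29715·98 = 10682858, so ȳ = 10682858/94965 ≈ 112.49.
Offset from y = 283: 112.49 − 283 ≈ -170.51.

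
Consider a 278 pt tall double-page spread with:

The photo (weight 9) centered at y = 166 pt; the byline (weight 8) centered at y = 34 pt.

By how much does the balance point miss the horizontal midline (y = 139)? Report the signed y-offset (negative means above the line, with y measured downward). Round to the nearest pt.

≈ -35 pt

Σw = 9 + 8 = 17.
y: (9·166 + 8·34) / 17 = 1766 / 17 ≈ 103.88
Offset from y = 139: 103.88 − 139 ≈ -35.12.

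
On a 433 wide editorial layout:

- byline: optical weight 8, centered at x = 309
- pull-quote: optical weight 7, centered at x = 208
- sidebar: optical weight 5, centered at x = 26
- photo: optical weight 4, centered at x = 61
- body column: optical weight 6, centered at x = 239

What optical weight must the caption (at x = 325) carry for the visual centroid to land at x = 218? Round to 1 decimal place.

w ≈ 7.5

Existing Σw = 30 (8 + 7 + 5 + 4 + 6); existing moment 8·309 + 7·208 + 5·26 + 4·61 + 6·239 = 5736.
Set Σw·x/Σw = 218: (5736 + 325w) = 218·(30 + w).
Rearranging, w·(325 − 218) = 218·30 − 5736 = 804, so w ≈ 804/107 = 7.51.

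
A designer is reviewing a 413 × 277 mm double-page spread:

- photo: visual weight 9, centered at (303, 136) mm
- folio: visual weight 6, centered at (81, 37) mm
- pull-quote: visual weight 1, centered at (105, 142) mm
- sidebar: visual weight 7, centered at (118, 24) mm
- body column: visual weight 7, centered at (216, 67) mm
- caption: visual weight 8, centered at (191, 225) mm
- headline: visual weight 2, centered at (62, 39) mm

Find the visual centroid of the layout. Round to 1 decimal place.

(182.7, 102.6)

Σw = 9 + 6 + 1 + 7 + 7 + 8 + 2 = 40.
x: (9·303 + 6·81 + 1·105 + 7·118 + 7·216 + 8·191 + 2·62) / 40 = 7308 / 40 ≈ 182.70
y: (9·136 + 6·37 + 1·142 + 7·24 + 7·67 + 8·225 + 2·39) / 40 = 4103 / 40 ≈ 102.58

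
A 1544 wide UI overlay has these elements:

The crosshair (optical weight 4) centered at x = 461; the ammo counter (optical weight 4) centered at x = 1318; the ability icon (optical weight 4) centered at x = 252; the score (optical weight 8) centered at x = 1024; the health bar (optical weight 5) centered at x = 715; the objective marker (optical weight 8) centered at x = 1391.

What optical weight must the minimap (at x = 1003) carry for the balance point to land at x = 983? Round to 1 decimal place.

w ≈ 71.0

Known weights sum to 4 + 4 + 4 + 8 + 5 + 8 = 33; their moment is 4·461 + 4·1318 + 4·252 + 8·1024 + 5·715 + 8·1391 = 31019.
Set Σw·x/Σw = 983: (31019 + 1003w) = 983·(33 + w).
Solving: w = (983·33 − 31019) / (1003 − 983) = 1420 / 20 ≈ 71.00.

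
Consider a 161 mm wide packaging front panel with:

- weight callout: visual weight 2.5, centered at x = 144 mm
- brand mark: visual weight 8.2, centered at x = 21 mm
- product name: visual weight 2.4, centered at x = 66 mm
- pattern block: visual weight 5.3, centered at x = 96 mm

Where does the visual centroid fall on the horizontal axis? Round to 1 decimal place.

x ≈ 65.2

Weights sum to 2.5 + 8.2 + 2.4 + 5.3 = 18.4.
Σw·x = 2.5·144 + 8.2·21 + 2.4·66 + 5.3·96 = 1199.4, so x̄ = 1199.4/18.4 ≈ 65.18.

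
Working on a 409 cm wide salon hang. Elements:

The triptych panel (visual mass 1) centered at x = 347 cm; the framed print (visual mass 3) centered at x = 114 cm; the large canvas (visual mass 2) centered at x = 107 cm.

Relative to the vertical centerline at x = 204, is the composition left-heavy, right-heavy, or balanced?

left-heavy

Σw = 1 + 3 + 2 = 6.
Σw·x = 1·347 + 3·114 + 2·107 = 903, so x̄ = 903/6 ≈ 150.50.
150.5 vs midline 204 → left-heavy.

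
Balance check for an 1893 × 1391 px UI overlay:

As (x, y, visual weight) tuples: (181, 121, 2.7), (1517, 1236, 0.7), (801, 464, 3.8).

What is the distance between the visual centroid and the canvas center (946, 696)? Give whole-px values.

Total weight = 2.7 + 0.7 + 3.8 = 7.2.
Σw·x = 2.7·181 + 0.7·1517 + 3.8·801 = 4594.4, so x̄ = 4594.4/7.2 ≈ 638.11.
Σw·y = 2.7·121 + 0.7·1236 + 3.8·464 = 2955.1, so ȳ = 2955.1/7.2 ≈ 410.43.
Relative to (946, 696): Δ = (-307.89, -285.57); |Δ| = √(-307.89² + -285.57²) ≈ 419.94.

≈ 420 px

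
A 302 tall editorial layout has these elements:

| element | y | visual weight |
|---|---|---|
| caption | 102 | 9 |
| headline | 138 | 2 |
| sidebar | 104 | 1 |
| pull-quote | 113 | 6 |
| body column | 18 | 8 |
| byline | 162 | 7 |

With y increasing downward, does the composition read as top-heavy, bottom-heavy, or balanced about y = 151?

top-heavy

Total weight = 9 + 2 + 1 + 6 + 8 + 7 = 33.
y: moment 3254 / weight 33 ≈ 98.61
98.6 lies above (smaller y than) the midline 151, so the layout is top-heavy.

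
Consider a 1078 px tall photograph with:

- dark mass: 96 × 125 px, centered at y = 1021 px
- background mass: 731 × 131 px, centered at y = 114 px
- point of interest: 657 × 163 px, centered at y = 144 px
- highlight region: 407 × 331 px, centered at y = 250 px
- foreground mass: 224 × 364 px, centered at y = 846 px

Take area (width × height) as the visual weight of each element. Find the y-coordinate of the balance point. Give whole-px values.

y ≈ 328

Taking area as weight: dark mass 96·125 = 12000, background mass 731·131 = 95761, point of interest 657·163 = 107091, highlight region 407·331 = 134717, foreground mass 224·364 = 81536. Sum 431105.
y-moment: 12000·1021 + 95761·114 + 107091·144 + 134717·250 + 81536·846 = 141248564; centroid 141248564/431105 ≈ 327.64.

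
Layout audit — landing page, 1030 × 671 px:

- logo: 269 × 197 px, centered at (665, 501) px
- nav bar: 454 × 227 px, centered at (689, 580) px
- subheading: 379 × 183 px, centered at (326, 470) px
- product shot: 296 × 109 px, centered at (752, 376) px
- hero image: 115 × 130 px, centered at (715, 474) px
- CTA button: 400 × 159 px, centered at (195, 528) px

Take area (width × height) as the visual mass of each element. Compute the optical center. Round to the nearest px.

Areas → weights: logo 269·197 = 52993, nav bar 454·227 = 103058, subheading 379·183 = 69357, product shot 296·109 = 32264, hero image 115·130 = 14950, CTA button 400·159 = 63600; Σw = 336222.
Σw·x = 176211467; x̄ = 176211467/336222 ≈ 524.09.
Σw·y = 171719287; ȳ = 171719287/336222 ≈ 510.73.

(524, 511)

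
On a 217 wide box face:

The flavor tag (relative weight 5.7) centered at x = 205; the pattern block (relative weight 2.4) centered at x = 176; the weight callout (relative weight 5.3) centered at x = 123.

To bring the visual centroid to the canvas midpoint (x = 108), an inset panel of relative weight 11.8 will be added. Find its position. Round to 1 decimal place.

x ≈ 40.6

With the inset panel, Σw becomes 5.7 + 2.4 + 5.3 + 11.8 = 25.2.
x: target moment 25.2×108 = 2721.6; current 5.7·205 + 2.4·176 + 5.3·123 = 2242.8; the inset panel supplies 478.8, so x = 478.8/11.8 ≈ 40.58.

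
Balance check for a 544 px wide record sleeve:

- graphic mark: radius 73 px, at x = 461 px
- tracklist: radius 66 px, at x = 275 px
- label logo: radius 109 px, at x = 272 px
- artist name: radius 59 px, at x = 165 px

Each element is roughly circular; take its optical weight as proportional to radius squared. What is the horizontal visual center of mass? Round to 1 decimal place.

x ≈ 297.9

Weights ∝ r²: graphic mark 73² = 5329, tracklist 66² = 4356, label logo 109² = 11881, artist name 59² = 3481; Σw = 25047.
x-moment: 5329·461 + 4356·275 + 11881·272 + 3481·165 = 7460566; centroid 7460566/25047 ≈ 297.86.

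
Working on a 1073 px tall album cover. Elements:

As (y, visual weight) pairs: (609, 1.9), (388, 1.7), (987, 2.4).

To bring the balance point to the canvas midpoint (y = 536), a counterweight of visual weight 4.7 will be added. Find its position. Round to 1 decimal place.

y ≈ 329.7

New total weight: (1.9 + 1.7 + 2.4) + 4.7 = 10.7.
y: target moment 10.7×536 = 5735.2; current 1.9·609 + 1.7·388 + 2.4·987 = 4185.5; the counterweight supplies 1549.7, so y = 1549.7/4.7 ≈ 329.72.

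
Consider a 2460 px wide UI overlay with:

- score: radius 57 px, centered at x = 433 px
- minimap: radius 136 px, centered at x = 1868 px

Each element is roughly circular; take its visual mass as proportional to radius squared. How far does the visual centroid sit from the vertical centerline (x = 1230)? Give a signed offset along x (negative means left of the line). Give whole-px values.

≈ 424 px

r² weights: score 57² = 3249, minimap 136² = 18496. Total = 21745.
x-moment: 3249·433 + 18496·1868 = 35957345; centroid 35957345/21745 ≈ 1653.59.
Against x = 1230, that's 1653.59 − 1230 = 423.59.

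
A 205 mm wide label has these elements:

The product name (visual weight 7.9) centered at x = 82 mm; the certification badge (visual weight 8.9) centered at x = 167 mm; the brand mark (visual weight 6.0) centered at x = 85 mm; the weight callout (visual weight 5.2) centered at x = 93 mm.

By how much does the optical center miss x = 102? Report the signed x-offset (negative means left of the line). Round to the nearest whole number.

Total weight = 7.9 + 8.9 + 6.0 + 5.2 = 28.0.
Σw·x = 7.9·82 + 8.9·167 + 6.0·85 + 5.2·93 = 3127.7, so x̄ = 3127.7/28.0 ≈ 111.70.
Difference: 111.70 − 102 ≈ 9.70.

≈ 10 mm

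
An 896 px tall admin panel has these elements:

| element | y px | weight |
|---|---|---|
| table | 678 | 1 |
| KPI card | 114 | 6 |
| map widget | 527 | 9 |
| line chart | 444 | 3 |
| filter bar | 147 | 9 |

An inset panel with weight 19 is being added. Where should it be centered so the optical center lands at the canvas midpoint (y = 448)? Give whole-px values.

y ≈ 647

New total weight: (1 + 6 + 9 + 3 + 9) + 19 = 47.
Along y: (8760 + 19·y) / 47 = 448 (existing moment 1·678 + 6·114 + 9·527 + 3·444 + 9·147 = 8760) ⇒ y = (21056 − 8760) / 19 ≈ 647.16.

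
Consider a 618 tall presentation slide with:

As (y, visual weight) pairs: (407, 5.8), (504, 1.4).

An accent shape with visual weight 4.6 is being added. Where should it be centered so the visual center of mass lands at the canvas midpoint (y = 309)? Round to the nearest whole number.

With the accent shape, Σw becomes 5.8 + 1.4 + 4.6 = 11.8.
Along y: (3066.2 + 4.6·y) / 11.8 = 309 (existing moment 5.8·407 + 1.4·504 = 3066.2) ⇒ y = (3646.2 − 3066.2) / 4.6 ≈ 126.09.

y ≈ 126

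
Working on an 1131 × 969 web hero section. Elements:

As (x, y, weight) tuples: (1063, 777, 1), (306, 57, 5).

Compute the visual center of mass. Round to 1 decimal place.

(432.2, 177.0)

Total weight = 1 + 5 = 6.
x: (1·1063 + 5·306) / 6 = 2593 / 6 ≈ 432.17
y: (1·777 + 5·57) / 6 = 1062 / 6 ≈ 177.00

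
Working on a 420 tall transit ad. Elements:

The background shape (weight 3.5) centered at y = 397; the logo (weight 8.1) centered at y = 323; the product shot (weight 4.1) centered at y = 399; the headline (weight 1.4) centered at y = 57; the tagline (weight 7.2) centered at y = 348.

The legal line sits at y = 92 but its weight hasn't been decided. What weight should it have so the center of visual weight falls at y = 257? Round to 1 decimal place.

w ≈ 12.0

Existing Σw = 24.3 (3.5 + 8.1 + 4.1 + 1.4 + 7.2); existing moment 3.5·397 + 8.1·323 + 4.1·399 + 1.4·57 + 7.2·348 = 8227.1.
For the centroid to hit 257: (8227.1 + w·92) / (24.3 + w) = 257.
Rearranging, w·(92 − 257) = 257·24.3 − 8227.1 = -1982.0, so w ≈ -1982.0/-165 = 12.01.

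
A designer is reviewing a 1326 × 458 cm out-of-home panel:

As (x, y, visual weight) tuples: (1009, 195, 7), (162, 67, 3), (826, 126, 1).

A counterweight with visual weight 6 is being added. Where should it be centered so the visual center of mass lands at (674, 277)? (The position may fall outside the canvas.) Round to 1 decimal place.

New total weight: (7 + 3 + 1) + 6 = 17.
Along x: (8375 + 6·x) / 17 = 674 (existing moment 7·1009 + 3·162 + 1·826 = 8375) ⇒ x = (11458 − 8375) / 6 ≈ 513.83.
Along y: (1692 + 6·y) / 17 = 277 (existing moment 7·195 + 3·67 + 1·126 = 1692) ⇒ y = (4709 − 1692) / 6 ≈ 502.83.

(513.8, 502.8)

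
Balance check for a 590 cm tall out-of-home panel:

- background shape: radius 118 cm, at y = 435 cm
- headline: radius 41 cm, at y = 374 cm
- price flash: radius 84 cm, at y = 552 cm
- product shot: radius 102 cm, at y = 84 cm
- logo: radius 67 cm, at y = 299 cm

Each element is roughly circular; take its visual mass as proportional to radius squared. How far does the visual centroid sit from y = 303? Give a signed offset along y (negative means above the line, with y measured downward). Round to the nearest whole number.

Weights ∝ r²: background shape 118² = 13924, headline 41² = 1681, price flash 84² = 7056, product shot 102² = 10404, logo 67² = 4489; Σw = 37554.
Σw·y = 13924·435 + 1681·374 + 7056·552 + 10404·84 + 4489·299 = 12796693, so ȳ = 12796693/37554 ≈ 340.75.
Offset from y = 303: 340.75 − 303 ≈ 37.75.

≈ 38 cm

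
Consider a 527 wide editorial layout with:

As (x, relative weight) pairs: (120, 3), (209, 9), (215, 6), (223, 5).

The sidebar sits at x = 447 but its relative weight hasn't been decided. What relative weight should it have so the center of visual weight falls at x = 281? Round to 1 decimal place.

Known weights sum to 3 + 9 + 6 + 5 = 23; their moment is 3·120 + 9·209 + 6·215 + 5·223 = 4646.
Set Σw·x/Σw = 281: (4646 + 447w) = 281·(23 + w).
So w = (281·23 − 4646)/(447 − 281) = 1817/166 ≈ 10.95.

w ≈ 10.9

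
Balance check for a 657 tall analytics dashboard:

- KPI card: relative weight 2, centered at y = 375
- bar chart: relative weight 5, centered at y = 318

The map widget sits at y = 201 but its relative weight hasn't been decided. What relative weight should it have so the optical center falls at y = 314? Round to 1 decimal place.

Known weights sum to 2 + 5 = 7; their moment is 2·375 + 5·318 = 2340.
Set Σw·y/Σw = 314: (2340 + 201w) = 314·(7 + w).
Solving: w = (314·7 − 2340) / (201 − 314) = -142 / -113 ≈ 1.26.

w ≈ 1.3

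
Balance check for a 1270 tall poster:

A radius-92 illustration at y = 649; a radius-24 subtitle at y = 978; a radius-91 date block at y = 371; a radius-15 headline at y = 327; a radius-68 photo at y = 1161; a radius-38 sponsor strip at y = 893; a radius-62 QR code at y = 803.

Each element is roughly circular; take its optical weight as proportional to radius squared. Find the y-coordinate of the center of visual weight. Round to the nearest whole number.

Weights ∝ r²: illustration 92² = 8464, subtitle 24² = 576, date block 91² = 8281, headline 15² = 225, photo 68² = 4624, sponsor strip 38² = 1444, QR code 62² = 3844; Σw = 27458.
y: (8464·649 + 576·978 + 8281·371 + 225·327 + 4624·1161 + 1444·893 + 3844·803) / 27458 = 18946978 / 27458 ≈ 690.03

y ≈ 690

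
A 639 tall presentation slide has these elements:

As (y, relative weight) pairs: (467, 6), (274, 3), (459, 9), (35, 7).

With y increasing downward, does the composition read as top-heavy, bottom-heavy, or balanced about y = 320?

Σw = 6 + 3 + 9 + 7 = 25.
y-moment: 6·467 + 3·274 + 9·459 + 7·35 = 8000; centroid 8000/25 ≈ 320.00.
That equals the midline 320 — balanced.

balanced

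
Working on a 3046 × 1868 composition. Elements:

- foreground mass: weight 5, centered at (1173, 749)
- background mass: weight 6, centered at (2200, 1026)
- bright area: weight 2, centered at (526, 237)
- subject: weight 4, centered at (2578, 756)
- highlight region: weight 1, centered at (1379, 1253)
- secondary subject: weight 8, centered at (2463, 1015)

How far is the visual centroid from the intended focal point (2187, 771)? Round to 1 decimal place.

≈ 230.9

Σw = 5 + 6 + 2 + 4 + 1 + 8 = 26.
x-moment: 5·1173 + 6·2200 + 2·526 + 4·2578 + 1·1379 + 8·2463 = 51512; centroid 51512/26 ≈ 1981.23.
y-moment: 5·749 + 6·1026 + 2·237 + 4·756 + 1·1253 + 8·1015 = 22772; centroid 22772/26 ≈ 875.85.
From (2187, 771): dx = -205.77, dy = 104.85, so the distance is √(dx²+dy²) ≈ 230.94.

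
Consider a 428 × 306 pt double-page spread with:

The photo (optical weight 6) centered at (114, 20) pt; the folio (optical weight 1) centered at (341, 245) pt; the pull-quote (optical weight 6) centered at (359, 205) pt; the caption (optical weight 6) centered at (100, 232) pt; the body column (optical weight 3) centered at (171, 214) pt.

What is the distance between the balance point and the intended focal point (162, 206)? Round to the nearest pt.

Σw = 6 + 1 + 6 + 6 + 3 = 22.
x: (6·114 + 1·341 + 6·359 + 6·100 + 3·171) / 22 = 4292 / 22 ≈ 195.09
y: (6·20 + 1·245 + 6·205 + 6·232 + 3·214) / 22 = 3629 / 22 ≈ 164.95
From (162, 206): dx = 33.09, dy = -41.05, so the distance is √(dx²+dy²) ≈ 52.72.

≈ 53 pt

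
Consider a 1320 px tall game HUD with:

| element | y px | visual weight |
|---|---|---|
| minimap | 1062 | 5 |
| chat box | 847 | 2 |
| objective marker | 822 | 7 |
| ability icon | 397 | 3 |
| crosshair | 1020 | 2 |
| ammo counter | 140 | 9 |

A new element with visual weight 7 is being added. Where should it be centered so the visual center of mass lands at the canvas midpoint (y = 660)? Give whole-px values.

y ≈ 836

After adding the new element, total weight = 5 + 2 + 7 + 3 + 2 + 9 + 7 = 35.
y: need Σw·y = 35·660 = 23100. Existing = 5·1062 + 2·847 + 7·822 + 3·397 + 2·1020 + 9·140 = 17249. Remainder 5851 / 7 ≈ 835.86.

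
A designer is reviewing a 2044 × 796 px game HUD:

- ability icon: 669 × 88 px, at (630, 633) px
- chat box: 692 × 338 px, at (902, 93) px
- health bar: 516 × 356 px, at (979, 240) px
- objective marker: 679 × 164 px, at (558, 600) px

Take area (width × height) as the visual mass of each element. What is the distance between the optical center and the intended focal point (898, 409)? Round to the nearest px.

Areas → weights: ability icon 669·88 = 58872, chat box 692·338 = 233896, health bar 516·356 = 183696, objective marker 679·164 = 111356; Σw = 587820.
Σw·x = 58872·630 + 233896·902 + 183696·979 + 111356·558 = 490038584, so x̄ = 490038584/587820 ≈ 833.65.
Σw·y = 58872·633 + 233896·93 + 183696·240 + 111356·600 = 169918944, so ȳ = 169918944/587820 ≈ 289.07.
Relative to (898, 409): Δ = (-64.35, -119.93); |Δ| = √(-64.35² + -119.93²) ≈ 136.10.

≈ 136 px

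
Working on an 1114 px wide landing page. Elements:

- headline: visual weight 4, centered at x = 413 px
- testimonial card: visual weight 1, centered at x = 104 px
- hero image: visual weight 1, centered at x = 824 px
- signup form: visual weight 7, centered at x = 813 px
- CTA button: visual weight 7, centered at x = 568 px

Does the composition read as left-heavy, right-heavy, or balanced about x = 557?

right-heavy

Σw = 4 + 1 + 1 + 7 + 7 = 20.
Σw·x = 4·413 + 1·104 + 1·824 + 7·813 + 7·568 = 12247, so x̄ = 12247/20 ≈ 612.35.
612.4 vs midline 557 → right-heavy.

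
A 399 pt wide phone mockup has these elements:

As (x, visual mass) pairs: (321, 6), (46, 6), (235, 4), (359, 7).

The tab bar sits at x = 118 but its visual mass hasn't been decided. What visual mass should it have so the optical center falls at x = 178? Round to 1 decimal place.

w ≈ 26.0

Known weights sum to 6 + 6 + 4 + 7 = 23; their moment is 6·321 + 6·46 + 4·235 + 7·359 = 5655.
Balance at x = 178 requires (5655 + w·118) / (23 + w) = 178.
Rearranging, w·(118 − 178) = 178·23 − 5655 = -1561, so w ≈ -1561/-60 = 26.02.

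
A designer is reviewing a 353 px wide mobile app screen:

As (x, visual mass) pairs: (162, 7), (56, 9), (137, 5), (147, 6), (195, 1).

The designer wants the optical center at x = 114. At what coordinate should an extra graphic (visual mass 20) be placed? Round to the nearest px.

x ≈ 104

After adding the extra graphic, total weight = 7 + 9 + 5 + 6 + 1 + 20 = 48.
x: need Σw·x = 48·114 = 5472. Existing = 7·162 + 9·56 + 5·137 + 6·147 + 1·195 = 3400. Remainder 2072 / 20 ≈ 103.60.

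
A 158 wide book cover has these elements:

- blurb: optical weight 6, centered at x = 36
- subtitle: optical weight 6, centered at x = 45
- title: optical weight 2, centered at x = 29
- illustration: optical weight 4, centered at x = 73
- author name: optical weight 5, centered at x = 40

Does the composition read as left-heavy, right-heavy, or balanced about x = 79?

Total weight = 6 + 6 + 2 + 4 + 5 = 23.
Σw·x = 6·36 + 6·45 + 2·29 + 4·73 + 5·40 = 1036, so x̄ = 1036/23 ≈ 45.04.
45.0 lies left of the midline 79, so the layout is left-heavy.

left-heavy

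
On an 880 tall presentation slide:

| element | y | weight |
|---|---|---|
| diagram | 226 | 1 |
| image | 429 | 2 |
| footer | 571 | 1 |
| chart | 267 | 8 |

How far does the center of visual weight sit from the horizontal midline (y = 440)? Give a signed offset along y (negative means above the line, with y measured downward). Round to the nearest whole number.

Σw = 1 + 2 + 1 + 8 = 12.
Σw·y = 1·226 + 2·429 + 1·571 + 8·267 = 3791, so ȳ = 3791/12 ≈ 315.92.
Difference: 315.92 − 440 ≈ -124.08.

≈ -124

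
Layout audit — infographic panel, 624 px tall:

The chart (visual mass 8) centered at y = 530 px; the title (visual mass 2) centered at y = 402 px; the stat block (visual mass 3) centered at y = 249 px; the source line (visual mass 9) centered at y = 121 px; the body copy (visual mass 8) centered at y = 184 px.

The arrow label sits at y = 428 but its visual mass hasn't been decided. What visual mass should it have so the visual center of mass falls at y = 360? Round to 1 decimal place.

w ≈ 36.0

Existing Σw = 30 (8 + 2 + 3 + 9 + 8); existing moment 8·530 + 2·402 + 3·249 + 9·121 + 8·184 = 8352.
Set Σw·y/Σw = 360: (8352 + 428w) = 360·(30 + w).
So w = (360·30 − 8352)/(428 − 360) = 2448/68 ≈ 36.00.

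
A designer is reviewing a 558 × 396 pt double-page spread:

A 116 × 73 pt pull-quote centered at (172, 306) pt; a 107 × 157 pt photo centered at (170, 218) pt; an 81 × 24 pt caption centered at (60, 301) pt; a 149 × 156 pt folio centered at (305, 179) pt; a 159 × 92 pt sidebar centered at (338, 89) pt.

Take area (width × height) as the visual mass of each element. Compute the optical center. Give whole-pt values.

(253, 189)

Areas → weights: pull-quote 116·73 = 8468, photo 107·157 = 16799, caption 81·24 = 1944, folio 149·156 = 23244, sidebar 159·92 = 14628; Σw = 65083.
Σw·x = 8468·172 + 16799·170 + 1944·60 + 23244·305 + 14628·338 = 16462650, so x̄ = 16462650/65083 ≈ 252.95.
Σw·y = 8468·306 + 16799·218 + 1944·301 + 23244·179 + 14628·89 = 12301102, so ȳ = 12301102/65083 ≈ 189.01.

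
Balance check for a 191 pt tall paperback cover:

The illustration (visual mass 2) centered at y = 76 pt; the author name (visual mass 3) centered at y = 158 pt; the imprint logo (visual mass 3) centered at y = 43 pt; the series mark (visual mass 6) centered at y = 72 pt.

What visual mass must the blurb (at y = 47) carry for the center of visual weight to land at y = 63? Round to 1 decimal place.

w ≈ 19.1

Fixed elements: Σw = 2 + 3 + 3 + 6 = 14, Σw·y = 2·76 + 3·158 + 3·43 + 6·72 = 1187.
For the centroid to hit 63: (1187 + w·47) / (14 + w) = 63.
Solving: w = (63·14 − 1187) / (47 − 63) = -305 / -16 ≈ 19.06.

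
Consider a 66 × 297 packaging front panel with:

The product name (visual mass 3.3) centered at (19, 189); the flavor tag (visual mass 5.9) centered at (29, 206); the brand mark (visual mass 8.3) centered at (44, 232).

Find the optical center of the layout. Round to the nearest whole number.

(34, 215)

Σw = 3.3 + 5.9 + 8.3 = 17.5.
x: (3.3·19 + 5.9·29 + 8.3·44) / 17.5 = 599.0 / 17.5 ≈ 34.23
y: (3.3·189 + 5.9·206 + 8.3·232) / 17.5 = 3764.7 / 17.5 ≈ 215.13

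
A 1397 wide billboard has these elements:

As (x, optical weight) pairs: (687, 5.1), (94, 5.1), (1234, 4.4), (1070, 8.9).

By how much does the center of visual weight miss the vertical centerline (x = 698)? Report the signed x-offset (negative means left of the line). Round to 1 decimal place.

Weights sum to 5.1 + 5.1 + 4.4 + 8.9 = 23.5.
x: (5.1·687 + 5.1·94 + 4.4·1234 + 8.9·1070) / 23.5 = 18935.7 / 23.5 ≈ 805.77
Difference: 805.77 − 698 ≈ 107.77.

≈ 107.8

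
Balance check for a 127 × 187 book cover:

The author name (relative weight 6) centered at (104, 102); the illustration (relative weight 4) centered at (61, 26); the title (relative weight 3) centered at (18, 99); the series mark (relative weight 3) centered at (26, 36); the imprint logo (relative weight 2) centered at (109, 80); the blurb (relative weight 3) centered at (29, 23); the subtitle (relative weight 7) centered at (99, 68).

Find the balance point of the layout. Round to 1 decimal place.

(71.4, 65.2)

Σw = 6 + 4 + 3 + 3 + 2 + 3 + 7 = 28.
x-moment: 6·104 + 4·61 + 3·18 + 3·26 + 2·109 + 3·29 + 7·99 = 1998; centroid 1998/28 ≈ 71.36.
y-moment: 6·102 + 4·26 + 3·99 + 3·36 + 2·80 + 3·23 + 7·68 = 1826; centroid 1826/28 ≈ 65.21.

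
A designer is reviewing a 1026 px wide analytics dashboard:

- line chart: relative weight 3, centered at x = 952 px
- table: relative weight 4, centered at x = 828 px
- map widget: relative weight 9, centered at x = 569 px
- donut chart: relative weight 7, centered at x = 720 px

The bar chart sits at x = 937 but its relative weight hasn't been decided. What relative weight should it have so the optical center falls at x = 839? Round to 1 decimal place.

w ≈ 30.3

Known weights sum to 3 + 4 + 9 + 7 = 23; their moment is 3·952 + 4·828 + 9·569 + 7·720 = 16329.
Balance at x = 839 requires (16329 + w·937) / (23 + w) = 839.
Rearranging, w·(937 − 839) = 839·23 − 16329 = 2968, so w ≈ 2968/98 = 30.29.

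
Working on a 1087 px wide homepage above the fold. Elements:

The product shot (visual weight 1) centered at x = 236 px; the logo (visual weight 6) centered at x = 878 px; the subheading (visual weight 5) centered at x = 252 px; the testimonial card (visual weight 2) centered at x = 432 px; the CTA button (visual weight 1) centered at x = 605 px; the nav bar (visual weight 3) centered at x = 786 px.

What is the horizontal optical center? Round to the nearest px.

x ≈ 588

Total weight = 1 + 6 + 5 + 2 + 1 + 3 = 18.
Σw·x = 10591; x̄ = 10591/18 ≈ 588.39.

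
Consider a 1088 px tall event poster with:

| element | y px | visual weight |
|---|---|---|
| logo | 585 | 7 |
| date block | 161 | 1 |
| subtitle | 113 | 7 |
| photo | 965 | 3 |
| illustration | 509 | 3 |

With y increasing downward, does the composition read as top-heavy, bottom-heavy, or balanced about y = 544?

Σw = 7 + 1 + 7 + 3 + 3 = 21.
Σw·y = 7·585 + 1·161 + 7·113 + 3·965 + 3·509 = 9469, so ȳ = 9469/21 ≈ 450.90.
450.9 vs midline 544 → top-heavy.

top-heavy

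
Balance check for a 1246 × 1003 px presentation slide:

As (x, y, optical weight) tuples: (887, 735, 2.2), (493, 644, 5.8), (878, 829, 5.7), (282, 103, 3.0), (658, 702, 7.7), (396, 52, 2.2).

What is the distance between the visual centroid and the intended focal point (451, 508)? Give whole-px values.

Σw = 2.2 + 5.8 + 5.7 + 3.0 + 7.7 + 2.2 = 26.6.
x: moment 16599.2 / weight 26.6 ≈ 624.03
y: moment 15906.3 / weight 26.6 ≈ 597.98
Offset from (451, 508): Δx ≈ 173.03, Δy ≈ 89.98; distance = √(Δx² + Δy²) ≈ 195.03.

≈ 195 px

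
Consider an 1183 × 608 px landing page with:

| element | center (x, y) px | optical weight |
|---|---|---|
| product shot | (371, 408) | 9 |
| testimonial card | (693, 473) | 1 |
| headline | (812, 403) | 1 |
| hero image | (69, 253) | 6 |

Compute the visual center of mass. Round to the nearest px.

(309, 357)

Weights sum to 9 + 1 + 1 + 6 = 17.
x: (9·371 + 1·693 + 1·812 + 6·69) / 17 = 5258 / 17 ≈ 309.29
y: (9·408 + 1·473 + 1·403 + 6·253) / 17 = 6066 / 17 ≈ 356.82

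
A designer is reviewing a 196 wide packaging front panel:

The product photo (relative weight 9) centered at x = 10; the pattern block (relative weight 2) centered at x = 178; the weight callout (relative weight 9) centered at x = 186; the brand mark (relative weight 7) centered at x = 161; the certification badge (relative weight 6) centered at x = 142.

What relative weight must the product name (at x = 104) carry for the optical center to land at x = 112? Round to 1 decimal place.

Known weights sum to 9 + 2 + 9 + 7 + 6 = 33; their moment is 9·10 + 2·178 + 9·186 + 7·161 + 6·142 = 4099.
Set Σw·x/Σw = 112: (4099 + 104w) = 112·(33 + w).
Solving: w = (112·33 − 4099) / (104 − 112) = -403 / -8 ≈ 50.38.

w ≈ 50.4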